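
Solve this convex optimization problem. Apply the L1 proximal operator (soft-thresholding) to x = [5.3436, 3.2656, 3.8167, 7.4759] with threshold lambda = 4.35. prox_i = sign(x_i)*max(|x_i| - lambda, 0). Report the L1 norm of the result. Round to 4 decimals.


Soft-thresholding with lambda = 4.35:
prox(5.3436) = sign(5.3436)*max(|5.3436| - 4.35, 0) = 0.9936
prox(3.2656) = sign(3.2656)*max(|3.2656| - 4.35, 0) = 0.0
prox(3.8167) = sign(3.8167)*max(|3.8167| - 4.35, 0) = 0.0
prox(7.4759) = sign(7.4759)*max(|7.4759| - 4.35, 0) = 3.1259
prox(x) = [0.9936, 0.0, 0.0, 3.1259]
||prox(x)||_1 = 0.9936 + 0.0 + 0.0 + 3.1259 = 4.1195


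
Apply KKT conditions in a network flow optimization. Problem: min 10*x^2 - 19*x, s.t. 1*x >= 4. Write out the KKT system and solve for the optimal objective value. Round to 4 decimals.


Step 1: Try lambda = 0 (constraint inactive).
x_unc = 19/(2*10) = 0.95
Check: 1*0.95 = 0.95 < 4 -- violated!
Step 2: Constraint must be active: 1*x = 4
x* = 4/1 = 4.0
lambda = (2*10*4.0 - 19)/1 = 61.0
Step 3: Compute optimal value.
f(x*) = 10*4.0^2 - 19*4.0 = 84.0


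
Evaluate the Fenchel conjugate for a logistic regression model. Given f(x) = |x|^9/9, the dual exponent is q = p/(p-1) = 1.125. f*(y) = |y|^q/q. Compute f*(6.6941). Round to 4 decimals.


The conjugate exponent q satisfies 1/p + 1/q = 1.
p = 9, so q = 9/(9 - 1) = 1.125
|y|^q = 6.6941^1.125 = 8.4899
f*(6.6941) = 8.4899 / 1.125 = 7.5466


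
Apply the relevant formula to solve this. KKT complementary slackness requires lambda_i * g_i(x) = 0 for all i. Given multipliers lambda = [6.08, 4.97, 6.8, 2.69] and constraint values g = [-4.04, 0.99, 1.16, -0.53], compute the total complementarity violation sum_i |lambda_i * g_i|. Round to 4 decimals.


KKT complementary slackness check:
lambda_1 * g_1 = 6.08 * -4.04 = -24.5632
lambda_2 * g_2 = 4.97 * 0.99 = 4.9203
lambda_3 * g_3 = 6.8 * 1.16 = 7.888
lambda_4 * g_4 = 2.69 * -0.53 = -1.4257
Total violation = 24.5632 + 4.9203 + 7.888 + 1.4257 = 38.7972


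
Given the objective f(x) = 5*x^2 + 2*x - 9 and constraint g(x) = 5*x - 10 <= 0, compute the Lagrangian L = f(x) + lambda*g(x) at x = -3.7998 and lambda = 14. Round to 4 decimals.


Step 1: Evaluate f(x).
f(-3.7998) = 5*(-3.7998)^2 + 2*(-3.7998) - 9 = 55.5928
Step 2: Evaluate g(x).
g(-3.7998) = 5*-3.7998 - 10 = -28.999
Step 3: Compute Lagrangian.
L = 55.5928 + 14*-28.999 = -350.3932


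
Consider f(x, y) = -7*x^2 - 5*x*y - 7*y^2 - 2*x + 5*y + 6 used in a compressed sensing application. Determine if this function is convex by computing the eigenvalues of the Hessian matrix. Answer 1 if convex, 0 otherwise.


The Hessian of f(x,y) = -7*x^2 - 5*x*y - 7*y^2 - 2*x + 5*y + 6 is:
H = [[-14, -5], [-5, -14]]
Trace = -14 - 14 = -28
Determinant = -14*-14 - (-5)^2 = 171
Discriminant = (-28)^2 - 4*171 = 100.0
Eigenvalues: lambda_1 = -19.0, lambda_2 = -9.0
The function is not convex.

0


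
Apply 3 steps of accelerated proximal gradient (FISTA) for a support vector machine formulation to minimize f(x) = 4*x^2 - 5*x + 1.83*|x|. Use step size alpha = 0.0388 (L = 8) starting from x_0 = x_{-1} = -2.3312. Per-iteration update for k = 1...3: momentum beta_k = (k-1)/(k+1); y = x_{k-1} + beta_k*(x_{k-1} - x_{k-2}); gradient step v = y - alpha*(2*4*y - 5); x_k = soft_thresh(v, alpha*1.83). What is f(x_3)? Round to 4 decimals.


FISTA on f(x) = 4*x^2 - 5*x + 1.83*|x|
L = 8, alpha = 0.0388
Iteration 1: beta = 0.0, y = -2.3312 + 0.0*(-2.3312 + 2.3312) = -2.3312
  grad(y) = -23.6496, v = y - alpha*grad = -1.4136
  prox(v) = soft_thresh(-1.4136, 0.071) = -1.3426
Iteration 2: beta = 0.3333, y = -1.3426 + 0.3333*(-1.3426 + 2.3312) = -1.0131
  grad(y) = -13.1044, v = y - alpha*grad = -0.5046
  prox(v) = soft_thresh(-0.5046, 0.071) = -0.4336
Iteration 3: beta = 0.5, y = -0.4336 + 0.5*(-0.4336 + 1.3426) = 0.0209
  grad(y) = -4.8328, v = y - alpha*grad = 0.2084
  prox(v) = soft_thresh(0.2084, 0.071) = 0.1374
f(x_3) = 4*0.1374^2 - 5*0.1374 + 1.83*|0.1374| = -0.3601


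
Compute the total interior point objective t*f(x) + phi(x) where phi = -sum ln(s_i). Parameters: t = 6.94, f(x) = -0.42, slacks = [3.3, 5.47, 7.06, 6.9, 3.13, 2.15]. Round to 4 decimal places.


Step 1: Compute log-barrier.
ln values: [1.1939, 1.6993, 1.9544, 1.9315, 1.141, 0.7655]
phi = -(1.1939 + 1.6993 + 1.9544 + 1.9315 + 1.141 + 0.7655) = -8.6857
Step 2: Compute augmented objective.
t*f(x) = 6.94*-0.42 = -2.9148
Total = -2.9148 - 8.6857 = -11.6005


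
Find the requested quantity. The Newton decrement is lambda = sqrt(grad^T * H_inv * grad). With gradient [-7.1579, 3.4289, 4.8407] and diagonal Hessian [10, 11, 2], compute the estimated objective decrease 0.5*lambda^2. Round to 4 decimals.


Step 1: H is diagonal, so H^(-1) * g = [-0.7158, 0.3117, 2.4204].
Step 2: g^T H^(-1) g = sum_i g_i^2 / H_ii
  = (-7.1579)^2/10 + (3.4289)^2/11 + (4.8407)^2/2
  = 5.1236 + 1.0689 + 11.7162 = 17.9086
Step 3: Objective decrease = 0.5 * g^T H^(-1) g = 8.9543


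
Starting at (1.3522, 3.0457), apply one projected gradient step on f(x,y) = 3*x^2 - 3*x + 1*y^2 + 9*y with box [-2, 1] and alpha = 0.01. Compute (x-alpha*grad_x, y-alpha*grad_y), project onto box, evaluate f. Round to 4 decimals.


Step 1: Compute gradient at (1.3522, 3.0457).
grad_x = 2*3*1.3522 - 3 = 5.1132
grad_y = 2*1*3.0457 + 9 = 15.0914
Step 2: Gradient step.
x_raw = 1.3522 - 0.01*5.1132 = 1.3011
y_raw = 3.0457 - 0.01*15.0914 = 2.8948
Step 3: Project onto [-2, 1].
x_proj = clip(1.3011) = 1.0
y_proj = clip(2.8948) = 1.0
Step 4: Evaluate f.
f(1.0, 1.0) = 10.0


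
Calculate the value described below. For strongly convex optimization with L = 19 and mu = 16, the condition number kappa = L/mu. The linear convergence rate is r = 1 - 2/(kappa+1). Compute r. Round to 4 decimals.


Step 1: Compute the condition number.
kappa = L/mu = 19/16 = 1.1875
Step 2: Compute the convergence rate.
r = 1 - 2/(kappa + 1) = 1 - 2*mu/(L + mu) = (L - mu)/(L + mu) = 3/35 = 0.0857


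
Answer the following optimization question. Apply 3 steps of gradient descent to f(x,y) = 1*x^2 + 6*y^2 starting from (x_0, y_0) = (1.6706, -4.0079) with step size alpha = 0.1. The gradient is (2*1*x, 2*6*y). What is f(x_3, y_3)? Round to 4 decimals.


Gradient descent on f(x,y) = 1*x^2 + 6*y^2.
Starting point: (1.6706, -4.0079), alpha = 0.1
Step 1: grad_x = 2*1*1.6706 = 3.3412, grad_y = 2*6*-4.0079 = -48.0948
  x_1 = 1.6706 - 0.1*3.3412 = 1.3365
  y_1 = -4.0079 - 0.1*-48.0948 = 0.8016
Step 2: grad_x = 2*1*1.3365 = 2.673, grad_y = 2*6*0.8016 = 9.619
  x_2 = 1.3365 - 0.1*2.673 = 1.0692
  y_2 = 0.8016 - 0.1*9.619 = -0.1603
Step 3: grad_x = 2*1*1.0692 = 2.1384, grad_y = 2*6*-0.1603 = -1.9238
  x_3 = 1.0692 - 0.1*2.1384 = 0.8553
  y_3 = -0.1603 - 0.1*-1.9238 = 0.0321
f(0.8553, 0.0321) = 1*0.8553^2 + 6*0.0321^2 = 0.7378


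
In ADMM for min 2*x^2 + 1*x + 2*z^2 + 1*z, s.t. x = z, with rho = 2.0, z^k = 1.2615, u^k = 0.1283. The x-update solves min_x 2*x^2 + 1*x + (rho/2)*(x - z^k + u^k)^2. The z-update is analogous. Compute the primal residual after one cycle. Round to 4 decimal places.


ADMM iteration with rho = 2.0, z^k = 1.2615, u^k = 0.1283
Step 1: x-update.
Minimize 2*x^2 + 1*x + (2.0/2)*(x - 1.2615 + 0.1283)^2
FOC: (2*2 + 2.0)*x = -1 + 2.0*(1.2615 - 0.1283)
x^{k+1} = 0.2111
Step 2: z-update.
Minimize 2*z^2 + 1*z + (2.0/2)*(0.2111 - z + 0.1283)^2
FOC: (2*2 + 2.0)*z = -1 + 2.0*(0.2111 + 0.1283)
z^{k+1} = -0.0535
Step 3: u-update.
u^{k+1} = 0.1283 + 0.2111 + 0.0535 = 0.3929
Step 4: Primal residual = |0.2111 + 0.0535| = 0.2646


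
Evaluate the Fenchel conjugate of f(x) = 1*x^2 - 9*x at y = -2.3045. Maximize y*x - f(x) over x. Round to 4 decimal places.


f*(y) = sup_x {y*x - a*x^2 - b*x} = sup_x {(y-b)*x - a*x^2}
FOC: (y - b) - 2a*x = 0 => x* = (y - b)/(2a)
x* = (-2.3045 + 9)/(2*1) = 3.3478
f*(-2.3045) = (y-b)^2/(4a) = (-2.3045 + 9)^2/(4*1)
= 44.8297/4 = 11.2074


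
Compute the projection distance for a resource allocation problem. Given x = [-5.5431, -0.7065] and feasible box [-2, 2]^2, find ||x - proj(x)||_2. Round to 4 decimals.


Project each component onto [-2, 2].
clip(-5.5431) = -2.0, clip(-0.7065) = -0.7065
Projection = [-2.0, -0.7065]
Squared diffs: [12.5536, 0.0]
Distance = sqrt(12.5536) = 3.5431


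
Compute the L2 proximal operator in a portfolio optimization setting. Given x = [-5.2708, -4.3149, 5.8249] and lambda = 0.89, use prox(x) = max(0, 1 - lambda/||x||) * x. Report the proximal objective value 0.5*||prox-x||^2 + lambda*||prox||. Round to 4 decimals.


Step 1: Compute ||x||.
||x|| = 8.9627
Step 2: Compute scaling factor.
scale = max(0, 1 - 0.89/8.9627) = 0.9007
Step 3: prox(x) = [-4.7474, -3.8864, 5.2465]
||prox(x)|| = 8.0727
Step 4: Proximal objective.
0.5*||prox-x||^2 = 0.3961
lambda*||prox|| = 7.1847
Total = 7.5807


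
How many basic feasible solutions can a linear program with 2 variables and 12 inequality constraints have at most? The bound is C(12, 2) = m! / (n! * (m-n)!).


Each vertex corresponds to some choice of n active constraints out of m, so the number of vertices is at most C(m, n) = m! / (n!(m-n)!).
m = 12, n = 2
Numerator: 12 * 11
Denominator: 2! = 2
C(12, 2) = 66


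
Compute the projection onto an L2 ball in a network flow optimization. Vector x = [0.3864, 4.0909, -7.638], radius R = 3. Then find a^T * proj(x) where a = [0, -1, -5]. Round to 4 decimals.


Step 1: Compute ||x|| (intermediates to 6 decimals).
||x|| = sqrt(0.3864^2 + 4.0909^2 + (-7.638)^2) = 8.673166
Step 2: Project.
Since ||x|| > R, scale = R/||x|| = 3/8.673166 = 0.345894, proj(x) = scale * x
proj(x) = [0.133653, 1.415018, -2.641938]
Step 3: Dot product.
a^T * proj(x) = 0*0.133653 - 1*1.415018 - 5*(-2.641938) = 11.7947


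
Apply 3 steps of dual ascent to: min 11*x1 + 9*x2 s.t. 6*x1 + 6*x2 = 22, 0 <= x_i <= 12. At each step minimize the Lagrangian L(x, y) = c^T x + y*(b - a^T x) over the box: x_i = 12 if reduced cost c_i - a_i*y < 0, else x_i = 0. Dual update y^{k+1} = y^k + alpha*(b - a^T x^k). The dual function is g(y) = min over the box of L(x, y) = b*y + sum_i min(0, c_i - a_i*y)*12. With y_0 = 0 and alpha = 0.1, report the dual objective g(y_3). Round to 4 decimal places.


Dual ascent for LP: min 11*x1 + 9*x2, 6*x1 + 6*x2 = 22, 0 <= x_i <= 12
Step 1: y^k = 0.0, reduced costs: (11.0, 9.0)
  x^k = (0.0, 0.0), subgradient = b - a^T x = 22.0
  y^{k+1} = 0.0 + 0.1*22.0 = 2.2
Step 2: y^k = 2.2, reduced costs: (-2.2, -4.2)
  x^k = (12.0, 12.0), subgradient = b - a^T x = -122.0
  y^{k+1} = 2.2 + 0.1*-122.0 = -10.0
Step 3: y^k = -10.0, reduced costs: (71.0, 69.0)
  x^k = (0.0, 0.0), subgradient = b - a^T x = 22.0
  y^{k+1} = -10.0 + 0.1*22.0 = -7.8
Dual objective at y_3 = -7.8: reduced costs (57.8, 55.8), box minimizer x = (0.0, 0.0)
g(y_3) = b*y + (c1 - a1*y)*x1 + (c2 - a2*y)*x2 = 22*(-7.8) + 57.8*0.0 + 55.8*0.0 = -171.6 + 0.0 + 0.0 = -171.6


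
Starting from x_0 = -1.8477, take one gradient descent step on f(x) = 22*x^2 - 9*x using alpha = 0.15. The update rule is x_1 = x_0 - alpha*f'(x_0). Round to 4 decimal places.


We compute the gradient at x_0 and apply the update.
f'(x) = 44*x - 9
f'(-1.8477) = 44*-1.8477 - 9 = -90.2988
x_1 = -1.8477 - 0.15*-90.2988 = 11.6971


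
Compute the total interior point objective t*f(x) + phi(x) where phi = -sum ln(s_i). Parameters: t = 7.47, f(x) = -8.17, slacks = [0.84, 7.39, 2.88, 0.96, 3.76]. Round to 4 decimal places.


Step 1: Compute log-barrier.
ln values: [-0.1744, 2.0001, 1.0578, -0.0408, 1.3244]
phi = -(-0.1744 + 2.0001 + 1.0578 - 0.0408 + 1.3244) = -4.1672
Step 2: Compute augmented objective.
t*f(x) = 7.47*-8.17 = -61.0299
Total = -61.0299 - 4.1672 = -65.1971


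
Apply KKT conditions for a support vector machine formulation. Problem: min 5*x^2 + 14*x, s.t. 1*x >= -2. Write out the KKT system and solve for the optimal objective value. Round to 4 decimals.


Step 1: Try lambda = 0 (constraint inactive).
Stationarity: 2*5*x + 14 = 0
x* = -14/(2*5) = -1.4
Check constraint: 1*-1.4 = -1.4 >= -2 -- satisfied.
Step 2: Compute optimal value.
f(x*) = 5*(-1.4)^2 + 14*(-1.4) = -9.8


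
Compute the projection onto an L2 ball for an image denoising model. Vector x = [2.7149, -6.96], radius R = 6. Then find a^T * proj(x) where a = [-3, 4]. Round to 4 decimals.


Step 1: Compute ||x|| (intermediates to 6 decimals).
||x|| = sqrt(2.7149^2 + (-6.96)^2) = 7.470762
Step 2: Project.
Since ||x|| > R, scale = R/||x|| = 6/7.470762 = 0.803131, proj(x) = scale * x
proj(x) = [2.18042, -5.589792]
Step 3: Dot product.
a^T * proj(x) = -3*2.18042 + 4*(-5.589792) = -28.9004


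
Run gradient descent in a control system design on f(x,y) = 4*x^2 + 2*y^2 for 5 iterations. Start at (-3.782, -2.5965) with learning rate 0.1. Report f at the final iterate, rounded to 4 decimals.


Gradient descent on f(x,y) = 4*x^2 + 2*y^2.
Starting point: (-3.782, -2.5965), alpha = 0.1
Step 1: grad_x = 2*4*-3.782 = -30.256, grad_y = 2*2*-2.5965 = -10.386
  x_1 = -3.782 - 0.1*-30.256 = -0.7564
  y_1 = -2.5965 - 0.1*-10.386 = -1.5579
Step 2: grad_x = 2*4*-0.7564 = -6.0512, grad_y = 2*2*-1.5579 = -6.2316
  x_2 = -0.7564 - 0.1*-6.0512 = -0.1513
  y_2 = -1.5579 - 0.1*-6.2316 = -0.9347
Step 3: grad_x = 2*4*-0.1513 = -1.2102, grad_y = 2*2*-0.9347 = -3.739
  x_3 = -0.1513 - 0.1*-1.2102 = -0.0303
  y_3 = -0.9347 - 0.1*-3.739 = -0.5608
Step 4: grad_x = 2*4*-0.0303 = -0.242, grad_y = 2*2*-0.5608 = -2.2434
  x_4 = -0.0303 - 0.1*-0.242 = -0.0061
  y_4 = -0.5608 - 0.1*-2.2434 = -0.3365
Step 5: grad_x = 2*4*-0.0061 = -0.0484, grad_y = 2*2*-0.3365 = -1.346
  x_5 = -0.0061 - 0.1*-0.0484 = -0.0012
  y_5 = -0.3365 - 0.1*-1.346 = -0.2019
f(-0.0012, -0.2019) = 4*(-0.0012)^2 + 2*(-0.2019)^2 = 0.0815


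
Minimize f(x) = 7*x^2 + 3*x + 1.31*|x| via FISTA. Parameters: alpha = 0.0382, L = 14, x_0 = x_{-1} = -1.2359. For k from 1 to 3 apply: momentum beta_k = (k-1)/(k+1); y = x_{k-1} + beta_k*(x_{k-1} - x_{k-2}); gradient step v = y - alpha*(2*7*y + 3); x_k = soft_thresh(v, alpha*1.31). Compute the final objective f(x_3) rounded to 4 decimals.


FISTA on f(x) = 7*x^2 + 3*x + 1.31*|x|
L = 14, alpha = 0.0382
Iteration 1: beta = 0.0, y = -1.2359 + 0.0*(-1.2359 + 1.2359) = -1.2359
  grad(y) = -14.3026, v = y - alpha*grad = -0.6895
  prox(v) = soft_thresh(-0.6895, 0.05) = -0.6395
Iteration 2: beta = 0.3333, y = -0.6395 + 0.3333*(-0.6395 + 1.2359) = -0.4407
  grad(y) = -3.1698, v = y - alpha*grad = -0.3196
  prox(v) = soft_thresh(-0.3196, 0.05) = -0.2696
Iteration 3: beta = 0.5, y = -0.2696 + 0.5*(-0.2696 + 0.6395) = -0.0846
  grad(y) = 1.8155, v = y - alpha*grad = -0.154
  prox(v) = soft_thresh(-0.154, 0.05) = -0.1039
f(x_3) = 7*(-0.1039)^2 + 3*(-0.1039) + 1.31*|-0.1039| = -0.1


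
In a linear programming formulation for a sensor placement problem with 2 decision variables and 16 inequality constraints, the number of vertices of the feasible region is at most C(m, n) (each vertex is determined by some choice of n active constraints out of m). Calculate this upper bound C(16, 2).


Each vertex corresponds to some choice of n active constraints out of m, so the number of vertices is at most C(m, n) = m! / (n!(m-n)!).
m = 16, n = 2
Numerator: 16 * 15
Denominator: 2! = 2
C(16, 2) = 120


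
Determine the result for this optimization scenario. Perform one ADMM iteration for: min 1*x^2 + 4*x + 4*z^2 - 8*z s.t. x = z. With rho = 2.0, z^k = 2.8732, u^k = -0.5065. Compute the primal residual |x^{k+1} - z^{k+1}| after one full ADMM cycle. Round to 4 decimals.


ADMM iteration with rho = 2.0, z^k = 2.8732, u^k = -0.5065
Step 1: x-update.
Minimize 1*x^2 + 4*x + (2.0/2)*(x - 2.8732 - 0.5065)^2
FOC: (2*1 + 2.0)*x = -4 + 2.0*(2.8732 + 0.5065)
x^{k+1} = 0.6899
Step 2: z-update.
Minimize 4*z^2 - 8*z + (2.0/2)*(0.6899 - z - 0.5065)^2
FOC: (2*4 + 2.0)*z = 8 + 2.0*(0.6899 - 0.5065)
z^{k+1} = 0.8367
Step 3: u-update.
u^{k+1} = -0.5065 + 0.6899 - 0.8367 = -0.6533
Step 4: Primal residual = |0.6899 - 0.8367| = 0.1468


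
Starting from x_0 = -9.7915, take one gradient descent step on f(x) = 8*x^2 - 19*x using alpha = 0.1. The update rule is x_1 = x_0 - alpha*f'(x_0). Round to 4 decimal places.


We compute the gradient at x_0 and apply the update.
f'(x) = 16*x - 19
f'(-9.7915) = 16*-9.7915 - 19 = -175.664
x_1 = -9.7915 - 0.1*-175.664 = 7.7749


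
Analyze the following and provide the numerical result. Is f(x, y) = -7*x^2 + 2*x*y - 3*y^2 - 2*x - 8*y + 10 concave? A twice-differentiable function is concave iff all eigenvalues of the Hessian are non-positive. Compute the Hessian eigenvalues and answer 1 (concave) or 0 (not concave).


The Hessian of f(x,y) = -7*x^2 + 2*x*y - 3*y^2 - 2*x - 8*y + 10 is:
H = [[-14, 2], [2, -6]]
Trace = -14 - 6 = -20
Determinant = -14*-6 - (2)^2 = 80
Discriminant = (-20)^2 - 4*80 = 80.0
Eigenvalues: lambda_1 = -14.4721, lambda_2 = -5.5279
The function is concave.

1


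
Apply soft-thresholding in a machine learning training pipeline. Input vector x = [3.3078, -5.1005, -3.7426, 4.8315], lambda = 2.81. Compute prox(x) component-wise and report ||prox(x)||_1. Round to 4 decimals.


Soft-thresholding with lambda = 2.81:
prox(3.3078) = sign(3.3078)*max(|3.3078| - 2.81, 0) = 0.4978
prox(-5.1005) = sign(-5.1005)*max(|-5.1005| - 2.81, 0) = -2.2905
prox(-3.7426) = sign(-3.7426)*max(|-3.7426| - 2.81, 0) = -0.9326
prox(4.8315) = sign(4.8315)*max(|4.8315| - 2.81, 0) = 2.0215
prox(x) = [0.4978, -2.2905, -0.9326, 2.0215]
||prox(x)||_1 = 0.4978 + 2.2905 + 0.9326 + 2.0215 = 5.7424


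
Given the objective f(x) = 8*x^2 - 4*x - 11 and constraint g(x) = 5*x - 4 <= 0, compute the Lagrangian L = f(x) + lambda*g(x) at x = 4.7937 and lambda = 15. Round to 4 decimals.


Step 1: Evaluate f(x).
f(4.7937) = 8*4.7937^2 - 4*4.7937 - 11 = 153.6617
Step 2: Evaluate g(x).
g(4.7937) = 5*4.7937 - 4 = 19.9685
Step 3: Compute Lagrangian.
L = 153.6617 + 15*19.9685 = 453.1892


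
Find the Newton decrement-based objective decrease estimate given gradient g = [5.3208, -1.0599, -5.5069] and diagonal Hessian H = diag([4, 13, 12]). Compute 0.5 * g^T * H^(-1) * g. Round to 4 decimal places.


Step 1: H is diagonal, so H^(-1) * g = [1.3302, -0.0815, -0.4589].
Step 2: g^T H^(-1) g = sum_i g_i^2 / H_ii
  = (5.3208)^2/4 + (-1.0599)^2/13 + (-5.5069)^2/12
  = 7.0777 + 0.0864 + 2.5272 = 9.6913
Step 3: Objective decrease = 0.5 * g^T H^(-1) g = 4.8457


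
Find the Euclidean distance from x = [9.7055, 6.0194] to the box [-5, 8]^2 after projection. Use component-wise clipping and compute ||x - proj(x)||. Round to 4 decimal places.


Project each component onto [-5, 8].
clip(9.7055) = 8.0, clip(6.0194) = 6.0194
Projection = [8.0, 6.0194]
Squared diffs: [2.9087, 0.0]
Distance = sqrt(2.9087) = 1.7055


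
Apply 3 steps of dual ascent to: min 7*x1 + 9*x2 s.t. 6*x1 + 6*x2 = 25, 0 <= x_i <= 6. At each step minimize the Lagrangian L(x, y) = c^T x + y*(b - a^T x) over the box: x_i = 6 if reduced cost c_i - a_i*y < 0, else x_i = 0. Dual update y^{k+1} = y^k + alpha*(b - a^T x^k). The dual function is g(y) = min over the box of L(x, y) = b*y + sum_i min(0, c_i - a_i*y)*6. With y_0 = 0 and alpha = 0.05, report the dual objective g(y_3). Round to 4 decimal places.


Dual ascent for LP: min 7*x1 + 9*x2, 6*x1 + 6*x2 = 25, 0 <= x_i <= 6
Step 1: y^k = 0.0, reduced costs: (7.0, 9.0)
  x^k = (0.0, 0.0), subgradient = b - a^T x = 25.0
  y^{k+1} = 0.0 + 0.05*25.0 = 1.25
Step 2: y^k = 1.25, reduced costs: (-0.5, 1.5)
  x^k = (6.0, 0.0), subgradient = b - a^T x = -11.0
  y^{k+1} = 1.25 + 0.05*-11.0 = 0.7
Step 3: y^k = 0.7, reduced costs: (2.8, 4.8)
  x^k = (0.0, 0.0), subgradient = b - a^T x = 25.0
  y^{k+1} = 0.7 + 0.05*25.0 = 1.95
Dual objective at y_3 = 1.95: reduced costs (-4.7, -2.7), box minimizer x = (6.0, 6.0)
g(y_3) = b*y + (c1 - a1*y)*x1 + (c2 - a2*y)*x2 = 25*1.95 + (-4.7)*6.0 + (-2.7)*6.0 = 48.75 - 28.2 - 16.2 = 4.35


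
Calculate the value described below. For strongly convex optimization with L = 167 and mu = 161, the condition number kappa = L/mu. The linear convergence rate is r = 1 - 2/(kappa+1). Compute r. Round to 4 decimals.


Step 1: Compute the condition number.
kappa = L/mu = 167/161 = 1.0373
Step 2: Compute the convergence rate.
r = 1 - 2/(kappa + 1) = 1 - 2*mu/(L + mu) = (L - mu)/(L + mu) = 6/328 = 0.0183


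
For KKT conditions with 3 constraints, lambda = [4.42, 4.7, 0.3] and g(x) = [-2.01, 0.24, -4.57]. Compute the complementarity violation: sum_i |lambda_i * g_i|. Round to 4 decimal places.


KKT complementary slackness check:
lambda_1 * g_1 = 4.42 * -2.01 = -8.8842
lambda_2 * g_2 = 4.7 * 0.24 = 1.128
lambda_3 * g_3 = 0.3 * -4.57 = -1.371
Total violation = 8.8842 + 1.128 + 1.371 = 11.3832


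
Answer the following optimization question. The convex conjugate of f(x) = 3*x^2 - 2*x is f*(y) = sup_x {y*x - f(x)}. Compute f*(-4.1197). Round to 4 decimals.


f*(y) = sup_x {y*x - a*x^2 - b*x} = sup_x {(y-b)*x - a*x^2}
FOC: (y - b) - 2a*x = 0 => x* = (y - b)/(2a)
x* = (-4.1197 + 2)/(2*3) = -0.3533
f*(-4.1197) = (y-b)^2/(4a) = (-4.1197 + 2)^2/(4*3)
= 4.4931/12 = 0.3744


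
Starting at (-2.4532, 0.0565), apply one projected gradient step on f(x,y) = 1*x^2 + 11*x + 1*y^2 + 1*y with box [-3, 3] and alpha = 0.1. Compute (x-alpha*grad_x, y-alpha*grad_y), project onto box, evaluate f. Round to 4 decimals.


Step 1: Compute gradient at (-2.4532, 0.0565).
grad_x = 2*1*-2.4532 + 11 = 6.0936
grad_y = 2*1*0.0565 + 1 = 1.113
Step 2: Gradient step.
x_raw = -2.4532 - 0.1*6.0936 = -3.0626
y_raw = 0.0565 - 0.1*1.113 = -0.0548
Step 3: Project onto [-3, 3].
x_proj = clip(-3.0626) = -3.0
y_proj = clip(-0.0548) = -0.0548
Step 4: Evaluate f.
f(-3.0, -0.0548) = -24.0518


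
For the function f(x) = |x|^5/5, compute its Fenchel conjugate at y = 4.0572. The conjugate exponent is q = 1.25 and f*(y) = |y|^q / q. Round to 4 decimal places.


The conjugate exponent q satisfies 1/p + 1/q = 1.
p = 5, so q = 5/(5 - 1) = 1.25
|y|^q = 4.0572^1.25 = 5.7582
f*(4.0572) = 5.7582 / 1.25 = 4.6065


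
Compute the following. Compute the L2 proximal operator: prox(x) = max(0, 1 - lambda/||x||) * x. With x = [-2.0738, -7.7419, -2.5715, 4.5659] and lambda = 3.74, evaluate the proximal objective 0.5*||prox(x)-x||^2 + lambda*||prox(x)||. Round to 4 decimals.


Step 1: Compute ||x||.
||x|| = 9.5759
Step 2: Compute scaling factor.
scale = max(0, 1 - 3.74/9.5759) = 0.6094
Step 3: prox(x) = [-1.2638, -4.7182, -1.5672, 2.7826]
||prox(x)|| = 5.8359
Step 4: Proximal objective.
0.5*||prox-x||^2 = 6.9938
lambda*||prox|| = 21.8263
Total = 28.82


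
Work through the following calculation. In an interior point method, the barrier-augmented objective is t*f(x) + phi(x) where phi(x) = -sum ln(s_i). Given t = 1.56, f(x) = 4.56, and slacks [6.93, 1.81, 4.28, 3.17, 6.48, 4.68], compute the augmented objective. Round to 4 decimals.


Step 1: Compute log-barrier.
ln values: [1.9359, 0.5933, 1.454, 1.1537, 1.8687, 1.5433]
phi = -(1.9359 + 0.5933 + 1.454 + 1.1537 + 1.8687 + 1.5433) = -8.5489
Step 2: Compute augmented objective.
t*f(x) = 1.56*4.56 = 7.1136
Total = 7.1136 - 8.5489 = -1.4353


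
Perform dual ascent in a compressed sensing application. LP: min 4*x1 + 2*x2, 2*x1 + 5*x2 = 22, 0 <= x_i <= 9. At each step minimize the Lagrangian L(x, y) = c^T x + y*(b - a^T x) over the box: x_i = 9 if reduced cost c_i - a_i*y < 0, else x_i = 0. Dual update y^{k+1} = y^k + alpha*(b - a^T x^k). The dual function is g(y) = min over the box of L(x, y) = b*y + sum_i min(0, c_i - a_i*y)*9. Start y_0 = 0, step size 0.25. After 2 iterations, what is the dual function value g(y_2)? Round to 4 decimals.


Dual ascent for LP: min 4*x1 + 2*x2, 2*x1 + 5*x2 = 22, 0 <= x_i <= 9
Step 1: y^k = 0.0, reduced costs: (4.0, 2.0)
  x^k = (0.0, 0.0), subgradient = b - a^T x = 22.0
  y^{k+1} = 0.0 + 0.25*22.0 = 5.5
Step 2: y^k = 5.5, reduced costs: (-7.0, -25.5)
  x^k = (9.0, 9.0), subgradient = b - a^T x = -41.0
  y^{k+1} = 5.5 + 0.25*-41.0 = -4.75
Dual objective at y_2 = -4.75: reduced costs (13.5, 25.75), box minimizer x = (0.0, 0.0)
g(y_2) = b*y + (c1 - a1*y)*x1 + (c2 - a2*y)*x2 = 22*(-4.75) + 13.5*0.0 + 25.75*0.0 = -104.5 + 0.0 + 0.0 = -104.5


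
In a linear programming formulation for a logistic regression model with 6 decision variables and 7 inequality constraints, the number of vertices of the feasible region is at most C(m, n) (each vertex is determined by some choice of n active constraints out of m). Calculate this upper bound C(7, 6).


Each vertex corresponds to some choice of n active constraints out of m, so the number of vertices is at most C(m, n) = m! / (n!(m-n)!).
m = 7, n = 6
Numerator: 7 * 6 * 5 * 4 * 3 * 2
Denominator: 6! = 720
C(7, 6) = 7


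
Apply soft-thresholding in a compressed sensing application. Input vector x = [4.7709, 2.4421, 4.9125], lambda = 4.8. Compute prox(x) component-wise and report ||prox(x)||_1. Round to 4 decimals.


Soft-thresholding with lambda = 4.8:
prox(4.7709) = sign(4.7709)*max(|4.7709| - 4.8, 0) = 0.0
prox(2.4421) = sign(2.4421)*max(|2.4421| - 4.8, 0) = 0.0
prox(4.9125) = sign(4.9125)*max(|4.9125| - 4.8, 0) = 0.1125
prox(x) = [0.0, 0.0, 0.1125]
||prox(x)||_1 = 0.0 + 0.0 + 0.1125 = 0.1125


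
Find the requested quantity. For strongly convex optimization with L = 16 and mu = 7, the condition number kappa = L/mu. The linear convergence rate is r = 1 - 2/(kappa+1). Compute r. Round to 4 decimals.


Step 1: Compute the condition number.
kappa = L/mu = 16/7 = 2.2857
Step 2: Compute the convergence rate.
r = 1 - 2/(kappa + 1) = 1 - 2*mu/(L + mu) = (L - mu)/(L + mu) = 9/23 = 0.3913


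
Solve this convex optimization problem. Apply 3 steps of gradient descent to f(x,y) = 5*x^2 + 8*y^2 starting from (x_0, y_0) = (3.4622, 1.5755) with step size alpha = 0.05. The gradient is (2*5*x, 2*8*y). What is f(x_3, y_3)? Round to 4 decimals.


Gradient descent on f(x,y) = 5*x^2 + 8*y^2.
Starting point: (3.4622, 1.5755), alpha = 0.05
Step 1: grad_x = 2*5*3.4622 = 34.622, grad_y = 2*8*1.5755 = 25.208
  x_1 = 3.4622 - 0.05*34.622 = 1.7311
  y_1 = 1.5755 - 0.05*25.208 = 0.3151
Step 2: grad_x = 2*5*1.7311 = 17.311, grad_y = 2*8*0.3151 = 5.0416
  x_2 = 1.7311 - 0.05*17.311 = 0.8656
  y_2 = 0.3151 - 0.05*5.0416 = 0.063
Step 3: grad_x = 2*5*0.8656 = 8.6555, grad_y = 2*8*0.063 = 1.0083
  x_3 = 0.8656 - 0.05*8.6555 = 0.4328
  y_3 = 0.063 - 0.05*1.0083 = 0.0126
f(0.4328, 0.0126) = 5*0.4328^2 + 8*0.0126^2 = 0.9377


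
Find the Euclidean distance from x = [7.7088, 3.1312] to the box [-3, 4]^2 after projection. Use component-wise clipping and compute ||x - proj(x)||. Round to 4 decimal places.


Project each component onto [-3, 4].
clip(7.7088) = 4.0, clip(3.1312) = 3.1312
Projection = [4.0, 3.1312]
Squared diffs: [13.7552, 0.0]
Distance = sqrt(13.7552) = 3.7088


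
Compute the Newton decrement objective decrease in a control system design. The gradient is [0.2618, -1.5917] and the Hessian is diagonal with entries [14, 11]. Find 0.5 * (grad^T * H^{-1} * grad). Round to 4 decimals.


Step 1: H is diagonal, so H^(-1) * g = [0.0187, -0.1447].
Step 2: g^T H^(-1) g = sum_i g_i^2 / H_ii
  = (0.2618)^2/14 + (-1.5917)^2/11
  = 0.0049 + 0.2303 = 0.2352
Step 3: Objective decrease = 0.5 * g^T H^(-1) g = 0.1176


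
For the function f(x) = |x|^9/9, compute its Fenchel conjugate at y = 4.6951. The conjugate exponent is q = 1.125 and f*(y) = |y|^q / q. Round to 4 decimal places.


The conjugate exponent q satisfies 1/p + 1/q = 1.
p = 9, so q = 9/(9 - 1) = 1.125
|y|^q = 4.6951^1.125 = 5.6964
f*(4.6951) = 5.6964 / 1.125 = 5.0635


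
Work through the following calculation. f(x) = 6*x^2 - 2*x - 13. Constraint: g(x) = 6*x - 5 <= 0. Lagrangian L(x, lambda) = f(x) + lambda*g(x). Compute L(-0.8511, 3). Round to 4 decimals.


Step 1: Evaluate f(x).
f(-0.8511) = 6*(-0.8511)^2 - 2*(-0.8511) - 13 = -6.9516
Step 2: Evaluate g(x).
g(-0.8511) = 6*-0.8511 - 5 = -10.1066
Step 3: Compute Lagrangian.
L = -6.9516 + 3*-10.1066 = -37.2714


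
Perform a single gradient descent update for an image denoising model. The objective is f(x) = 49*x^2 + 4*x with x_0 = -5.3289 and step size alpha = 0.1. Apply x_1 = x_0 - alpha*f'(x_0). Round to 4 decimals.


We compute the gradient at x_0 and apply the update.
f'(x) = 98*x + 4
f'(-5.3289) = 98*-5.3289 + 4 = -518.2322
x_1 = -5.3289 - 0.1*-518.2322 = 46.4943


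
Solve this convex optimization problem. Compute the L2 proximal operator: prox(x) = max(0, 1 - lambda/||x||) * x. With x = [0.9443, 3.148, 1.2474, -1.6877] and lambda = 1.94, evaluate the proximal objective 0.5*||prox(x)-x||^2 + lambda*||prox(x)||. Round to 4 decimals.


Step 1: Compute ||x||.
||x|| = 3.8995
Step 2: Compute scaling factor.
scale = max(0, 1 - 1.94/3.8995) = 0.5025
Step 3: prox(x) = [0.4745, 1.5819, 0.6268, -0.8481]
||prox(x)|| = 1.9595
Step 4: Proximal objective.
0.5*||prox-x||^2 = 1.8818
lambda*||prox|| = 3.8014
Total = 5.6832


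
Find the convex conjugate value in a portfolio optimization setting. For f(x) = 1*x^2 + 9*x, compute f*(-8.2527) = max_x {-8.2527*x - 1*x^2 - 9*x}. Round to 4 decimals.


f*(y) = sup_x {y*x - a*x^2 - b*x} = sup_x {(y-b)*x - a*x^2}
FOC: (y - b) - 2a*x = 0 => x* = (y - b)/(2a)
x* = (-8.2527 - 9)/(2*1) = -8.6264
f*(-8.2527) = (y-b)^2/(4a) = (-8.2527 - 9)^2/(4*1)
= 297.6557/4 = 74.4139


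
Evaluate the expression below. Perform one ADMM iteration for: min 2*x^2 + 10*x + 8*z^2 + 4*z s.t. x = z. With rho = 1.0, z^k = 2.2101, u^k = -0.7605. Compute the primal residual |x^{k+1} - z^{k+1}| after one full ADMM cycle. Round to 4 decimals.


ADMM iteration with rho = 1.0, z^k = 2.2101, u^k = -0.7605
Step 1: x-update.
Minimize 2*x^2 + 10*x + (1.0/2)*(x - 2.2101 - 0.7605)^2
FOC: (2*2 + 1.0)*x = -10 + 1.0*(2.2101 + 0.7605)
x^{k+1} = -1.4059
Step 2: z-update.
Minimize 8*z^2 + 4*z + (1.0/2)*(-1.4059 - z - 0.7605)^2
FOC: (2*8 + 1.0)*z = -4 + 1.0*(-1.4059 - 0.7605)
z^{k+1} = -0.3627
Step 3: u-update.
u^{k+1} = -0.7605 - 1.4059 + 0.3627 = -1.8037
Step 4: Primal residual = |-1.4059 + 0.3627| = 1.0432


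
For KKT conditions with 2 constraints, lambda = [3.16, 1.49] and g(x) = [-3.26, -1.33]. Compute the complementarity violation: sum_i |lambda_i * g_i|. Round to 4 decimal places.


KKT complementary slackness check:
lambda_1 * g_1 = 3.16 * -3.26 = -10.3016
lambda_2 * g_2 = 1.49 * -1.33 = -1.9817
Total violation = 10.3016 + 1.9817 = 12.2833


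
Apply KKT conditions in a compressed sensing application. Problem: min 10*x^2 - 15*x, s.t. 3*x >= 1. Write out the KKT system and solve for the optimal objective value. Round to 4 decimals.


Step 1: Try lambda = 0 (constraint inactive).
Stationarity: 2*10*x - 15 = 0
x* = 15/(2*10) = 0.75
Check constraint: 3*0.75 = 2.25 >= 1 -- satisfied.
Step 2: Compute optimal value.
f(x*) = 10*0.75^2 - 15*0.75 = -5.625


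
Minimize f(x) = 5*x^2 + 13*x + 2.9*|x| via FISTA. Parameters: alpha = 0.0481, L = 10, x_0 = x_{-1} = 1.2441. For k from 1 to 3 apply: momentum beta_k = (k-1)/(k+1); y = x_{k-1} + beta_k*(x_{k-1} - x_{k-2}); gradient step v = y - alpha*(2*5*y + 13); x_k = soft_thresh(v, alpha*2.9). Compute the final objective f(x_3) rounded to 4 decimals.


FISTA on f(x) = 5*x^2 + 13*x + 2.9*|x|
L = 10, alpha = 0.0481
Iteration 1: beta = 0.0, y = 1.2441 + 0.0*(1.2441 - 1.2441) = 1.2441
  grad(y) = 25.441, v = y - alpha*grad = 0.0204
  prox(v) = soft_thresh(0.0204, 0.1395) = 0.0
Iteration 2: beta = 0.3333, y = 0.0 + 0.3333*(0.0 - 1.2441) = -0.4147
  grad(y) = 8.853, v = y - alpha*grad = -0.8405
  prox(v) = soft_thresh(-0.8405, 0.1395) = -0.701
Iteration 3: beta = 0.5, y = -0.701 + 0.5*(-0.701 - 0.0) = -1.0516
  grad(y) = 2.4844, v = y - alpha*grad = -1.1711
  prox(v) = soft_thresh(-1.1711, 0.1395) = -1.0316
f(x_3) = 5*(-1.0316)^2 + 13*(-1.0316) + 2.9*|-1.0316| = -5.0982


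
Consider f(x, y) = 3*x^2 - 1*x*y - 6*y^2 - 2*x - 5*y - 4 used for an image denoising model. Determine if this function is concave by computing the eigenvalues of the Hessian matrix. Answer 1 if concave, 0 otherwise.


The Hessian of f(x,y) = 3*x^2 - 1*x*y - 6*y^2 - 2*x - 5*y - 4 is:
H = [[6, -1], [-1, -12]]
Trace = 6 - 12 = -6
Determinant = 6*-12 - (-1)^2 = -73
Discriminant = (-6)^2 - 4*-73 = 328.0
Eigenvalues: lambda_1 = -12.0554, lambda_2 = 6.0554
The function is not concave.

0


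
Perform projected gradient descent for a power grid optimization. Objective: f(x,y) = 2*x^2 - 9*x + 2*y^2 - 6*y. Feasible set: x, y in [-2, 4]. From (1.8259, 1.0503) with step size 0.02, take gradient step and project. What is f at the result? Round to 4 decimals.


Step 1: Compute gradient at (1.8259, 1.0503).
grad_x = 2*2*1.8259 - 9 = -1.6964
grad_y = 2*2*1.0503 - 6 = -1.7988
Step 2: Gradient step.
x_raw = 1.8259 - 0.02*-1.6964 = 1.8598
y_raw = 1.0503 - 0.02*-1.7988 = 1.0863
Step 3: Project onto [-2, 4].
x_proj = clip(1.8598) = 1.8598
y_proj = clip(1.0863) = 1.0863
Step 4: Evaluate f.
f(1.8598, 1.0863) = -13.9782


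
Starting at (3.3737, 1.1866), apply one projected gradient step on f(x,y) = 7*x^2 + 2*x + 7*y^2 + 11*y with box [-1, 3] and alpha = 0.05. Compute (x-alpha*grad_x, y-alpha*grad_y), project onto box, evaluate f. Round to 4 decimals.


Step 1: Compute gradient at (3.3737, 1.1866).
grad_x = 2*7*3.3737 + 2 = 49.2318
grad_y = 2*7*1.1866 + 11 = 27.6124
Step 2: Gradient step.
x_raw = 3.3737 - 0.05*49.2318 = 0.9121
y_raw = 1.1866 - 0.05*27.6124 = -0.194
Step 3: Project onto [-1, 3].
x_proj = clip(0.9121) = 0.9121
y_proj = clip(-0.194) = -0.194
Step 4: Evaluate f.
f(0.9121, -0.194) = 5.7771


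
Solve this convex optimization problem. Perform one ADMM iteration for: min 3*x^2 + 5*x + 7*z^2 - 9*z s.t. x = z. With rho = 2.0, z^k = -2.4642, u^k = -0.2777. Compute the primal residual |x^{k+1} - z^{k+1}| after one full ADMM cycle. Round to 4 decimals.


ADMM iteration with rho = 2.0, z^k = -2.4642, u^k = -0.2777
Step 1: x-update.
Minimize 3*x^2 + 5*x + (2.0/2)*(x + 2.4642 - 0.2777)^2
FOC: (2*3 + 2.0)*x = -5 + 2.0*(-2.4642 + 0.2777)
x^{k+1} = -1.1716
Step 2: z-update.
Minimize 7*z^2 - 9*z + (2.0/2)*(-1.1716 - z - 0.2777)^2
FOC: (2*7 + 2.0)*z = 9 + 2.0*(-1.1716 - 0.2777)
z^{k+1} = 0.3813
Step 3: u-update.
u^{k+1} = -0.2777 - 1.1716 - 0.3813 = -1.8307
Step 4: Primal residual = |-1.1716 - 0.3813| = 1.553


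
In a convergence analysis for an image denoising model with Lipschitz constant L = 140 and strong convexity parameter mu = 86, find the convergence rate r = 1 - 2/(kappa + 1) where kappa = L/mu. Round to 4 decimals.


Step 1: Compute the condition number.
kappa = L/mu = 140/86 = 1.6279
Step 2: Compute the convergence rate.
r = 1 - 2/(kappa + 1) = 1 - 2*mu/(L + mu) = (L - mu)/(L + mu) = 54/226 = 0.2389


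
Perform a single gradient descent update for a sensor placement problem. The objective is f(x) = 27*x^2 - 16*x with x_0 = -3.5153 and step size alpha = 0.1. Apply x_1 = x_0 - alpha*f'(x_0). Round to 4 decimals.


We compute the gradient at x_0 and apply the update.
f'(x) = 54*x - 16
f'(-3.5153) = 54*-3.5153 - 16 = -205.8262
x_1 = -3.5153 - 0.1*-205.8262 = 17.0673


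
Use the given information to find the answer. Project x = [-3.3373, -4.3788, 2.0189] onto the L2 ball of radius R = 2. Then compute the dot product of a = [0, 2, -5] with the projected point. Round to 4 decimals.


Step 1: Compute ||x|| (intermediates to 6 decimals).
||x|| = sqrt((-3.3373)^2 + (-4.3788)^2 + 2.0189^2) = 5.864079
Step 2: Project.
Since ||x|| > R, scale = R/||x|| = 2/5.864079 = 0.34106, proj(x) = scale * x
proj(x) = [-1.13822, -1.493434, 0.688566]
Step 3: Dot product.
a^T * proj(x) = 0*(-1.13822) + 2*(-1.493434) - 5*0.688566 = -6.4297


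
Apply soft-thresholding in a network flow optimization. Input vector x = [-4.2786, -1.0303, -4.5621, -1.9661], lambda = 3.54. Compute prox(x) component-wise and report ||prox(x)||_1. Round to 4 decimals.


Soft-thresholding with lambda = 3.54:
prox(-4.2786) = sign(-4.2786)*max(|-4.2786| - 3.54, 0) = -0.7386
prox(-1.0303) = sign(-1.0303)*max(|-1.0303| - 3.54, 0) = 0.0
prox(-4.5621) = sign(-4.5621)*max(|-4.5621| - 3.54, 0) = -1.0221
prox(-1.9661) = sign(-1.9661)*max(|-1.9661| - 3.54, 0) = 0.0
prox(x) = [-0.7386, 0.0, -1.0221, 0.0]
||prox(x)||_1 = 0.7386 + 0.0 + 1.0221 + 0.0 = 1.7607


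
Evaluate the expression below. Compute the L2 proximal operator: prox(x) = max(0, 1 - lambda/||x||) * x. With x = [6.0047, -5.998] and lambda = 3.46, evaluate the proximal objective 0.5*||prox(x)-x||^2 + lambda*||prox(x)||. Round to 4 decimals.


Step 1: Compute ||x||.
||x|| = 8.4872
Step 2: Compute scaling factor.
scale = max(0, 1 - 3.46/8.4872) = 0.5923
Step 3: prox(x) = [3.5567, -3.5528]
||prox(x)|| = 5.0272
Step 4: Proximal objective.
0.5*||prox-x||^2 = 5.9858
lambda*||prox|| = 17.3941
Total = 23.3799


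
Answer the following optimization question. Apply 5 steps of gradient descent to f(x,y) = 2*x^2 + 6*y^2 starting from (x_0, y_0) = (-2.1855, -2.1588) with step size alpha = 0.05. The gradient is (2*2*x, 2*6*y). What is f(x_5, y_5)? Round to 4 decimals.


Gradient descent on f(x,y) = 2*x^2 + 6*y^2.
Starting point: (-2.1855, -2.1588), alpha = 0.05
Step 1: grad_x = 2*2*-2.1855 = -8.742, grad_y = 2*6*-2.1588 = -25.9056
  x_1 = -2.1855 - 0.05*-8.742 = -1.7484
  y_1 = -2.1588 - 0.05*-25.9056 = -0.8635
Step 2: grad_x = 2*2*-1.7484 = -6.9936, grad_y = 2*6*-0.8635 = -10.3622
  x_2 = -1.7484 - 0.05*-6.9936 = -1.3987
  y_2 = -0.8635 - 0.05*-10.3622 = -0.3454
Step 3: grad_x = 2*2*-1.3987 = -5.5949, grad_y = 2*6*-0.3454 = -4.1449
  x_3 = -1.3987 - 0.05*-5.5949 = -1.119
  y_3 = -0.3454 - 0.05*-4.1449 = -0.1382
Step 4: grad_x = 2*2*-1.119 = -4.4759, grad_y = 2*6*-0.1382 = -1.658
  x_4 = -1.119 - 0.05*-4.4759 = -0.8952
  y_4 = -0.1382 - 0.05*-1.658 = -0.0553
Step 5: grad_x = 2*2*-0.8952 = -3.5807, grad_y = 2*6*-0.0553 = -0.6632
  x_5 = -0.8952 - 0.05*-3.5807 = -0.7161
  y_5 = -0.0553 - 0.05*-0.6632 = -0.0221
f(-0.7161, -0.0221) = 2*(-0.7161)^2 + 6*(-0.0221)^2 = 1.0287


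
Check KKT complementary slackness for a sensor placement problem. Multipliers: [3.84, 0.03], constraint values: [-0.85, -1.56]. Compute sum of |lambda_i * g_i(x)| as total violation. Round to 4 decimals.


KKT complementary slackness check:
lambda_1 * g_1 = 3.84 * -0.85 = -3.264
lambda_2 * g_2 = 0.03 * -1.56 = -0.0468
Total violation = 3.264 + 0.0468 = 3.3108


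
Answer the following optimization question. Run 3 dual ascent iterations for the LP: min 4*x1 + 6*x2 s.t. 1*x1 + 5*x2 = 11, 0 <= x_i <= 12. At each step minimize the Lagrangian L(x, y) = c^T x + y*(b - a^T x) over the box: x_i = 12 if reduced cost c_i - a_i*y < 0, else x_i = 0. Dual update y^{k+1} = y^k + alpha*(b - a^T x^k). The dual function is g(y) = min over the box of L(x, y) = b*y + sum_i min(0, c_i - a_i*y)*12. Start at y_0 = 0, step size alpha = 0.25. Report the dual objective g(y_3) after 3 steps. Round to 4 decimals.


Dual ascent for LP: min 4*x1 + 6*x2, 1*x1 + 5*x2 = 11, 0 <= x_i <= 12
Step 1: y^k = 0.0, reduced costs: (4.0, 6.0)
  x^k = (0.0, 0.0), subgradient = b - a^T x = 11.0
  y^{k+1} = 0.0 + 0.25*11.0 = 2.75
Step 2: y^k = 2.75, reduced costs: (1.25, -7.75)
  x^k = (0.0, 12.0), subgradient = b - a^T x = -49.0
  y^{k+1} = 2.75 + 0.25*-49.0 = -9.5
Step 3: y^k = -9.5, reduced costs: (13.5, 53.5)
  x^k = (0.0, 0.0), subgradient = b - a^T x = 11.0
  y^{k+1} = -9.5 + 0.25*11.0 = -6.75
Dual objective at y_3 = -6.75: reduced costs (10.75, 39.75), box minimizer x = (0.0, 0.0)
g(y_3) = b*y + (c1 - a1*y)*x1 + (c2 - a2*y)*x2 = 11*(-6.75) + 10.75*0.0 + 39.75*0.0 = -74.25 + 0.0 + 0.0 = -74.25


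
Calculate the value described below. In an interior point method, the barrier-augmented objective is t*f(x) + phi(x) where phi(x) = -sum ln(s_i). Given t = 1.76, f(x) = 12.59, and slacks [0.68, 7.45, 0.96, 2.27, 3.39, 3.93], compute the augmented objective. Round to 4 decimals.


Step 1: Compute log-barrier.
ln values: [-0.3857, 2.0082, -0.0408, 0.8198, 1.2208, 1.3686]
phi = -(-0.3857 + 2.0082 - 0.0408 + 0.8198 + 1.2208 + 1.3686) = -4.991
Step 2: Compute augmented objective.
t*f(x) = 1.76*12.59 = 22.1584
Total = 22.1584 - 4.991 = 17.1674


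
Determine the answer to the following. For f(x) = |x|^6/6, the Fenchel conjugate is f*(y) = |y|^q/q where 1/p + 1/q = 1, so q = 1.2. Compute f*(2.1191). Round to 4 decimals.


The conjugate exponent q satisfies 1/p + 1/q = 1.
p = 6, so q = 6/(6 - 1) = 1.2
|y|^q = 2.1191^1.2 = 2.4625
f*(2.1191) = 2.4625 / 1.2 = 2.0521


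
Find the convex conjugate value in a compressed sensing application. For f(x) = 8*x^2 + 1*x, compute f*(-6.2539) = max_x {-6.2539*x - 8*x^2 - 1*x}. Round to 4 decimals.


f*(y) = sup_x {y*x - a*x^2 - b*x} = sup_x {(y-b)*x - a*x^2}
FOC: (y - b) - 2a*x = 0 => x* = (y - b)/(2a)
x* = (-6.2539 - 1)/(2*8) = -0.4534
f*(-6.2539) = (y-b)^2/(4a) = (-6.2539 - 1)^2/(4*8)
= 52.6191/32 = 1.6443
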